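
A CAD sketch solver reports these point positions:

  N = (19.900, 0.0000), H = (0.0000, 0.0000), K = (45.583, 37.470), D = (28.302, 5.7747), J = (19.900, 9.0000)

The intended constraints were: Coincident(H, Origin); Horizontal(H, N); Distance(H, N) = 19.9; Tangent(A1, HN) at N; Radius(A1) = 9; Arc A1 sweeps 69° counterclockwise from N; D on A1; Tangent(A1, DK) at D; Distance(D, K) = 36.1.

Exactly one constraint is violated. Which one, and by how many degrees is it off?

Tangent(A1, DK) at D — off by 7.60°.

H = (0.00, 0.00) ✓; H.y = 0.00, N.y = 0.00 ✓; |HN| = 19.90 ✓; ∠(JN, NH) = 90.00° ✓; |JN| = 9.000 ✓; bearing(J→D) − bearing(J→N) = 69.00° ✓; |JD| = 9.000 ✓; ∠(JD, DK) = 97.60° ✗; |DK| = 36.10 ✓.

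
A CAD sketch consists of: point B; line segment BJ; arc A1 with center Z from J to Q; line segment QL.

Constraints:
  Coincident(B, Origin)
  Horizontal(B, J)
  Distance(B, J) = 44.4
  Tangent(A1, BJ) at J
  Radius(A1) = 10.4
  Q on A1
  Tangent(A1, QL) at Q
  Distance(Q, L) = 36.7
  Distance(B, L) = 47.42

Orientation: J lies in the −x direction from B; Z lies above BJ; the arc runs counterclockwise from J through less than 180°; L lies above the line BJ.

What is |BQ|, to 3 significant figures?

35.3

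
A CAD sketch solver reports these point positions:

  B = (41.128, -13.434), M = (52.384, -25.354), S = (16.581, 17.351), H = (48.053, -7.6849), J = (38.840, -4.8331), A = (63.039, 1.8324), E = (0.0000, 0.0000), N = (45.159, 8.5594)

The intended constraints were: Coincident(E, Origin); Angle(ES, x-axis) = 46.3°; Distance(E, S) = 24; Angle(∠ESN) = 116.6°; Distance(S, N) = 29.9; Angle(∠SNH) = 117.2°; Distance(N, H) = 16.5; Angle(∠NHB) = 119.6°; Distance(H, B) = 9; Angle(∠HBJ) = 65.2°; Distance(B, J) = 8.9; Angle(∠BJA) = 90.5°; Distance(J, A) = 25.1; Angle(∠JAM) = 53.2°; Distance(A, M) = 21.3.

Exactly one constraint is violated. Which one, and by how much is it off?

Distance(A, M) = 21.3 — off by 7.90.

E = (0.00, 0.00) ✓; ES at 46.30° ✓; |ES| = 24.00 ✓; ∠ESN = 116.6° ✓; |SN| = 29.90 ✓; ∠SNH = 117.2° ✓; |NH| = 16.50 ✓; ∠NHB = 119.6° ✓; |HB| = 9.000 ✓; ∠HBJ = 65.20° ✓; |BJ| = 8.900 ✓; ∠BJA = 90.50° ✓; |JA| = 25.10 ✓; ∠JAM = 53.20° ✓; |AM| = 29.20 ✗.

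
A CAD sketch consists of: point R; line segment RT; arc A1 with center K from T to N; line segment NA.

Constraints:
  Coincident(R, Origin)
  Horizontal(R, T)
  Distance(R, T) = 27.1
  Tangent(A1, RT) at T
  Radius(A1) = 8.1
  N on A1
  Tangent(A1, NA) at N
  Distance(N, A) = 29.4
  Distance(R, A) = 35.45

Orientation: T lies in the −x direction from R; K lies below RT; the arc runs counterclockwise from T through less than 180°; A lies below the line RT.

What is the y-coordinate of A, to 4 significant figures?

-33.80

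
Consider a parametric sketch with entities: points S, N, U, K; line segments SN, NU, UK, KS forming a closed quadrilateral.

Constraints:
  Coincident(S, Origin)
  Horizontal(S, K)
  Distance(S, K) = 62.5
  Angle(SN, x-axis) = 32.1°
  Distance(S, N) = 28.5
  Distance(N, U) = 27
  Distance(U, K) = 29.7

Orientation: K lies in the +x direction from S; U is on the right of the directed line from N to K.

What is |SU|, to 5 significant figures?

35.832

S is at the origin; S and K share the same y with |SK| = 62.5 and K in +x, so K = (62.5, 0). SN runs at 32.1° with |SN| = 28.5, so N = (24.143, 15.145). U is determined by |NU| = 27.0 and |UK| = 29.7 together: it lies at the intersection of circle(N, 27.0) and circle(K, 29.7). With |NK| = 41.239, the foot of the radical line on NK is 18.763 from N and the perpendicular offset is √(27.0² − 18.763²) = 19.415. Taking the right-of-NK solution: U = (34.465, -9.8042).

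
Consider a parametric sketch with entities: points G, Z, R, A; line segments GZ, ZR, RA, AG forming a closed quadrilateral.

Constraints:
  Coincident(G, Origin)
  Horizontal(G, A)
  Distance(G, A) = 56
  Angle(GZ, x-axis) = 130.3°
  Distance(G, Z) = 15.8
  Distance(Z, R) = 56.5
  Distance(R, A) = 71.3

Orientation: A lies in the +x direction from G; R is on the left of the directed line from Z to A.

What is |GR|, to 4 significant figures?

63.45

Checks: |ZR| = 56.50 ✓; |RA| = 71.30 ✓.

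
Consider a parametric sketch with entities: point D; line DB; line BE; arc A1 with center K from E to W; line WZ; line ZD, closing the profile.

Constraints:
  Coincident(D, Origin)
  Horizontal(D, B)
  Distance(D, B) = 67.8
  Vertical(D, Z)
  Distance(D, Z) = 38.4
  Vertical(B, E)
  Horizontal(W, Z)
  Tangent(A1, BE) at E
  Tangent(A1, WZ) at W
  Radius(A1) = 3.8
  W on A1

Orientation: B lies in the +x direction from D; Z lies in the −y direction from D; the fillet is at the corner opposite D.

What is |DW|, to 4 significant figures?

74.64

D is at the origin; D and B share the same y with |DB| = 67.8 and B on the +x side, so B = (67.80, 0.000). DZ is vertical with |DZ| = 38.4 and Z on the −y side, so Z = (0.000, -38.40). The virtual corner opposite D is at (67.80, -38.40). The tangent condition forces KE to be normal to BE and the tangent condition forces KW to be normal to WZ, with radius 3.8, so the center K sits 3.8 in from both sides at K = (64.00, -34.60). That places the tangent points at E = (67.80, -34.60) on BE and W = (64.00, -38.40) on WZ. Then |DW| = |W − D| = 74.64.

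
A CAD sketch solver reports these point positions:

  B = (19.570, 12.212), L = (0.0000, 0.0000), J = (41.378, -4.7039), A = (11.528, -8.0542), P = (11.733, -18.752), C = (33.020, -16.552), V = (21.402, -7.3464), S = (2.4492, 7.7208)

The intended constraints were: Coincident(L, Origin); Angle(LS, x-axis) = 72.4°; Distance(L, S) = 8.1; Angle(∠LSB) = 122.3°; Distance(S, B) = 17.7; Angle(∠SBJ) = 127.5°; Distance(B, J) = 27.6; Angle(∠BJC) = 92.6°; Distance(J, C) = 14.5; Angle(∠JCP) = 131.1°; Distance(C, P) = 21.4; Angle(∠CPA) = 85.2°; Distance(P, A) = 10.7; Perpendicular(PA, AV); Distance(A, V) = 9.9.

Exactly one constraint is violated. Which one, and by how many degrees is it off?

Perpendicular(PA, AV) — off by 3.00°.

L = (0.00, 0.00) ✓; LS at 72.40° ✓; |LS| = 8.100 ✓; ∠LSB = 122.3° ✓; |SB| = 17.70 ✓; ∠SBJ = 127.5° ✓; |BJ| = 27.60 ✓; ∠BJC = 92.60° ✓; |JC| = 14.50 ✓; ∠JCP = 131.1° ✓; |CP| = 21.40 ✓; ∠CPA = 85.20° ✓; |PA| = 10.70 ✓; ∠(PA, AV) = 87.00° ✗; |AV| = 9.899 ✓.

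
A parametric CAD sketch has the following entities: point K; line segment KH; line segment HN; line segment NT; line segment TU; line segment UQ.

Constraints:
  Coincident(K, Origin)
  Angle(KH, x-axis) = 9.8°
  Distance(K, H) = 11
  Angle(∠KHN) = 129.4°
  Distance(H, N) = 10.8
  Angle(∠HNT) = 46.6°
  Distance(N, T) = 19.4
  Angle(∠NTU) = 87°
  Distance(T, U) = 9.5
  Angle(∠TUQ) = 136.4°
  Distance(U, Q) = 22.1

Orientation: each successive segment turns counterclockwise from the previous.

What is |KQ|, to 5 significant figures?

23.478

K is at the origin; KH runs at 9.8° with length 11.0, so H = (10.839, 1.8723). ∠KHN = 129.4° gives HN at 60.400° from the x-axis; with |HN| = 10.8, N = (16.174, 11.263). ∠HNT = 46.6° gives NT at -166.20° from the x-axis; with |NT| = 19.4, T = (-2.6659, 6.6353). ∠NTU = 87.0° gives TU at -73.200° from the x-axis; with |TU| = 9.5, U = (0.079856, -2.4592). ∠TUQ = 136.4° gives UQ at -29.600° from the x-axis; with |UQ| = 22.1, Q = (19.296, -13.375). Then |KQ| = |Q − K| = 23.478.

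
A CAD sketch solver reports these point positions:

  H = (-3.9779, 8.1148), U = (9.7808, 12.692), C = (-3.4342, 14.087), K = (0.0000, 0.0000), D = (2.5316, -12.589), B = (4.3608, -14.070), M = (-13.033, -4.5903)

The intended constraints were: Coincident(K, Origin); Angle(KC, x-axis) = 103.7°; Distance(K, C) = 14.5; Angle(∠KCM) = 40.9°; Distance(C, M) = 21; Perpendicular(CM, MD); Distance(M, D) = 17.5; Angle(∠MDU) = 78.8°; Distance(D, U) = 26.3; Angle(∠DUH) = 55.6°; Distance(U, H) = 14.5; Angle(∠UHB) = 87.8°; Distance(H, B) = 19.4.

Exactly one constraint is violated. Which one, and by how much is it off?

Distance(H, B) = 19.4 — off by 4.30.

K = (0.00, 0.00) ✓; KC at 103.7° ✓; |KC| = 14.50 ✓; ∠KCM = 40.90° ✓; |CM| = 21.00 ✓; ∠(CM, MD) = 90.00° ✓; |MD| = 17.50 ✓; ∠MDU = 78.80° ✓; |DU| = 26.30 ✓; ∠DUH = 55.60° ✓; |UH| = 14.50 ✓; ∠UHB = 87.80° ✓; |HB| = 23.70 ✗.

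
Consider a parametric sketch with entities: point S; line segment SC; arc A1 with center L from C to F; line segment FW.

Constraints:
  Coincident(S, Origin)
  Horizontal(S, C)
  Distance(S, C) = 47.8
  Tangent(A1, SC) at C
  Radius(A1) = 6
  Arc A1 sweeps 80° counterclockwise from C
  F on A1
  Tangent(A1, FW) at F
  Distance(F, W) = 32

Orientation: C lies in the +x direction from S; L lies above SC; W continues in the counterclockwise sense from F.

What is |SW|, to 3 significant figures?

69.6

S is at the origin; S and C share the same y with |SC| = 47.8 and C on the +x side, so C = (47.8, 0.00). Tangency of A1 to SC means the radius LC is perpendicular to SC, so L = C + (0, 6) = (47.8, 6.00). On A1, C sits at bearing -90° from L; an 80° counterclockwise sweep puts F at bearing -10°, so F = L + 6.0·(cos -10°, sin -10°) = (53.7, 4.96). A1 meets FW tangentially, so LF is at right angles to FW, so FW runs along (−sin -10°, cos -10°); with |FW| = 32.0, W = (59.3, 36.5). Then |SW| = |W − S| = 69.6.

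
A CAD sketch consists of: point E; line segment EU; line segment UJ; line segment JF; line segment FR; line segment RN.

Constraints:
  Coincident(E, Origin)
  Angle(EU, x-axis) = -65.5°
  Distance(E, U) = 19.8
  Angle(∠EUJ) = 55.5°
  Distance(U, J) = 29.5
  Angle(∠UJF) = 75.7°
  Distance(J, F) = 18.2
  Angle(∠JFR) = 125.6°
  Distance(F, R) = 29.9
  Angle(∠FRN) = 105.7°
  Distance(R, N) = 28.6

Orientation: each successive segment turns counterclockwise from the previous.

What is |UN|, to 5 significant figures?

20.847

∠JFR = 125.6° gives FR at -142.30° from the x-axis; with |FR| = 29.9, R = (-17.685, -5.7855). ∠FRN = 105.7° gives RN at -68.000° from the x-axis; with |RN| = 28.6, N = (-6.9717, -32.303). Then |UN| = |N − U| = 20.847.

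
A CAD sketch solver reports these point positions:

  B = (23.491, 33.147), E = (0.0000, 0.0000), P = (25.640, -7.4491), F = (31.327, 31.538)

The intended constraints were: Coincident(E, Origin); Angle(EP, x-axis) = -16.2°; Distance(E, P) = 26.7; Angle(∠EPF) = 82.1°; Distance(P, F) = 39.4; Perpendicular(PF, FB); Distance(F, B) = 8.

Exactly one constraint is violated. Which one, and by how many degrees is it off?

Perpendicular(PF, FB) — off by 3.30°.

E = (0.00, 0.00) ✓; EP at -16.20° ✓; |EP| = 26.70 ✓; ∠EPF = 82.10° ✓; |PF| = 39.40 ✓; ∠(PF, FB) = 86.70° ✗; |FB| = 7.999 ✓.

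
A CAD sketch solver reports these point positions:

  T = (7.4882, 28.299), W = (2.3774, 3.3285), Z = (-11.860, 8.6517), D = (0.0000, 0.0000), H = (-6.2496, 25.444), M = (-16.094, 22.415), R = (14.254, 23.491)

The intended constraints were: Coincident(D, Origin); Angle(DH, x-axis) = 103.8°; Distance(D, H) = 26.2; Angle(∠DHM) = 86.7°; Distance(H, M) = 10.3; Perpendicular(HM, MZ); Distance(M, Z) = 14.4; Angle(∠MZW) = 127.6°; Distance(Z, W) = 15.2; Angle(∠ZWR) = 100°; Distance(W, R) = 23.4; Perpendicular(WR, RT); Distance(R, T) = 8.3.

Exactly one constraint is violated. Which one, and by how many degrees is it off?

Perpendicular(WR, RT) — off by 4.90°.

D = (0.00, 0.00) ✓; DH at 103.8° ✓; |DH| = 26.20 ✓; ∠DHM = 86.70° ✓; |HM| = 10.30 ✓; ∠(HM, MZ) = 90.00° ✓; |MZ| = 14.40 ✓; ∠MZW = 127.6° ✓; |ZW| = 15.20 ✓; ∠ZWR = 100.0° ✓; |WR| = 23.40 ✓; ∠(WR, RT) = 85.10° ✗; |RT| = 8.300 ✓.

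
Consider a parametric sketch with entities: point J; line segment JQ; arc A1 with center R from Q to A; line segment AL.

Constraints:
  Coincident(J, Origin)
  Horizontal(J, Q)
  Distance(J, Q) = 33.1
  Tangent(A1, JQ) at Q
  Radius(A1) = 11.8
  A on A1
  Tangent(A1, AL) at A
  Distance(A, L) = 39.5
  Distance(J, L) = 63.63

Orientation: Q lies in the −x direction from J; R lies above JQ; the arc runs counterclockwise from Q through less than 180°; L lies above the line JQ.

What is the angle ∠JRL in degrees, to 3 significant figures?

113°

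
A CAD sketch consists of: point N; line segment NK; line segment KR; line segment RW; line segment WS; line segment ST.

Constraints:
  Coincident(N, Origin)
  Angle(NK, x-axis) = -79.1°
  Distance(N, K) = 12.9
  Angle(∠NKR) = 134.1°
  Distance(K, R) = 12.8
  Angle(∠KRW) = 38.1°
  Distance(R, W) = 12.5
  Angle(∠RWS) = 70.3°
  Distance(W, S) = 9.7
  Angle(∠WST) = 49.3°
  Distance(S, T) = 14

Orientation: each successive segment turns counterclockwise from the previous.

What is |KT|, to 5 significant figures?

13.410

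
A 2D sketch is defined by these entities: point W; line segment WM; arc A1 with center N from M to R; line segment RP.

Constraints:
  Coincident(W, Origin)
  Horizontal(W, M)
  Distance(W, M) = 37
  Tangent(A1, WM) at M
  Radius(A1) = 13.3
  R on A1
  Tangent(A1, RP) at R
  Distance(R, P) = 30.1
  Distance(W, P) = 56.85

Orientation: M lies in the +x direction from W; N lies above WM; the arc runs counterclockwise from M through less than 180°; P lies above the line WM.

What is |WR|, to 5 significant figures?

52.456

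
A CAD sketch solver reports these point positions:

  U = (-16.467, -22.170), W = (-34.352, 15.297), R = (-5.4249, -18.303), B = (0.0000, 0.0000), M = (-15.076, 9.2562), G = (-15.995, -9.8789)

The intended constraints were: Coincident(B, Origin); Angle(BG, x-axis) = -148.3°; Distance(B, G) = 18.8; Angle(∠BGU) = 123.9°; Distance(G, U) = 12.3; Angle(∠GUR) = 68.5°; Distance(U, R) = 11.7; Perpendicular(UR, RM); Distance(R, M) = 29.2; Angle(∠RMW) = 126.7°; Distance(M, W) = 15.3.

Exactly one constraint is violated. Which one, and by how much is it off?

Distance(M, W) = 15.3 — off by 4.90.

B = (0.00, 0.00) ✓; BG at -148.3° ✓; |BG| = 18.80 ✓; ∠BGU = 123.9° ✓; |GU| = 12.30 ✓; ∠GUR = 68.50° ✓; |UR| = 11.70 ✓; ∠(UR, RM) = 90.00° ✓; |RM| = 29.20 ✓; ∠RMW = 126.7° ✓; |MW| = 20.20 ✗.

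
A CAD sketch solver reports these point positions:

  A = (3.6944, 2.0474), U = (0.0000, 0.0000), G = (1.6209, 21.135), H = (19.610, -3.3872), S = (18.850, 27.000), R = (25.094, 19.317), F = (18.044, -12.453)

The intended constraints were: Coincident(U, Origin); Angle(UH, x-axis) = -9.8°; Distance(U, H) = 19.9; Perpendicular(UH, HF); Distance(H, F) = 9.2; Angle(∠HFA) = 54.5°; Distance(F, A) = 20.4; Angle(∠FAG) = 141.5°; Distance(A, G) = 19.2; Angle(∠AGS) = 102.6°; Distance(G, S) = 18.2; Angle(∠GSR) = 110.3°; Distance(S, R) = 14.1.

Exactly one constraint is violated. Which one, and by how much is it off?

Distance(S, R) = 14.1 — off by 4.20.

U = (0.00, 0.00) ✓; UH at -9.800° ✓; |UH| = 19.90 ✓; ∠(UH, HF) = 90.00° ✓; |HF| = 9.200 ✓; ∠HFA = 54.50° ✓; |FA| = 20.40 ✓; ∠FAG = 141.5° ✓; |AG| = 19.20 ✓; ∠AGS = 102.6° ✓; |GS| = 18.20 ✓; ∠GSR = 110.3° ✓; |SR| = 9.900 ✗.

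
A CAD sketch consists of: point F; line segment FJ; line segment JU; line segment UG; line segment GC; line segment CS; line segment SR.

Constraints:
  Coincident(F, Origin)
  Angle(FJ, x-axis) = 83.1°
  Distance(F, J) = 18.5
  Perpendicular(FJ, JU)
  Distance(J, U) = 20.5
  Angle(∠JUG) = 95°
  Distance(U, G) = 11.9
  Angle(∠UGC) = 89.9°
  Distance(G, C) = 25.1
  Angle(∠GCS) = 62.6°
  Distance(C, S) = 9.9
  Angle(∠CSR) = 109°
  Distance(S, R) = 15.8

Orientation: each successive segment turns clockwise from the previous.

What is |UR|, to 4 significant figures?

7.301

F is at the origin; FJ runs at 83.1° with length 18.5, so J = (2.223, 18.37). FJ ⟂ JU, so JU runs at -6.900°; with |JU| = 20.5, U = (22.57, 15.90). ∠JUG = 95.0° gives UG at -91.90° from the x-axis; with |UG| = 11.9, G = (22.18, 4.010). ∠UGC = 89.9° gives GC at 178.0° from the x-axis; with |GC| = 25.1, C = (-2.905, 4.886). ∠GCS = 62.6° gives CS at 60.60° from the x-axis; with |CS| = 9.9, S = (1.955, 13.51). ∠CSR = 109.0° gives SR at -10.40° from the x-axis; with |SR| = 15.8, R = (17.50, 10.66). Then |UR| = |R − U| = 7.301.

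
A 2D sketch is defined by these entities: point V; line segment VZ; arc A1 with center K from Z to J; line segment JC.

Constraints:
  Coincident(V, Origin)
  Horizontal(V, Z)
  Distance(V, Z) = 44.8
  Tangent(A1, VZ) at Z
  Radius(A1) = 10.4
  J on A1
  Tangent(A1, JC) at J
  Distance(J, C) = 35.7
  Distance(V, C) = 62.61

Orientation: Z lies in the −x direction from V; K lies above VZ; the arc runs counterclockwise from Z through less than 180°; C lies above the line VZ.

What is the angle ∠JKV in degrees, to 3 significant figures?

23.3°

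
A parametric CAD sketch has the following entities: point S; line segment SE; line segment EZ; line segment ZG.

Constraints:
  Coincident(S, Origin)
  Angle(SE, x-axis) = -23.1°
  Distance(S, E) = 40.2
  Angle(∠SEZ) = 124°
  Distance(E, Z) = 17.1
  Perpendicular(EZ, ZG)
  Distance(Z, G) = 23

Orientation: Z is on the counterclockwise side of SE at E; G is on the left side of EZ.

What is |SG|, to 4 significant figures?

40.90

∠SEZ = 124.0°, so EZ runs at -23.1° + (180° − 124.0°) = 32.90° from the x-axis; with |EZ| = 17.1, Z = E + 17.1·(cos 32.90°, sin 32.90°) = (51.33, -6.484). The perpendicularity gives ZG at right angles to EZ; with |ZG| = 23.0 on the left of EZ, G = Z + 23.0·(-0.5432, 0.8396) = (38.84, 12.83). Then |SG| = |G − S| = 40.90.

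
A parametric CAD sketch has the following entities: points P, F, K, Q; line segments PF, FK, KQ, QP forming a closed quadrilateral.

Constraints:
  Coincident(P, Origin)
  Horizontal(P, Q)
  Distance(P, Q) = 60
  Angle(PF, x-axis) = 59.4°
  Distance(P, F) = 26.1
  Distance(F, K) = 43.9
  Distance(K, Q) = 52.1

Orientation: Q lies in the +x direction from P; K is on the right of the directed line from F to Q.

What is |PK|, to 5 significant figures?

24.813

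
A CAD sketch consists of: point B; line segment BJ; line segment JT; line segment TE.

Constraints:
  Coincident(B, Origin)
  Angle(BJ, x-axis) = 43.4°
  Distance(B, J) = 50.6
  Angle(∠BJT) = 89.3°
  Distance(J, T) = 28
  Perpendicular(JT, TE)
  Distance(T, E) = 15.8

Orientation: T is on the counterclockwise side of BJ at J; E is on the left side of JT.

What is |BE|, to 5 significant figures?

44.278

B is at the origin; BJ runs at 43.4° with length 50.6, so J = 50.6·(cos 43.4°, sin 43.4°) = (36.765, 34.767). ∠BJT = 89.3°, so JT runs at 43.4° + (180° − 89.3°) = 134.10° from the x-axis; with |JT| = 28.0, T = J + 28.0·(cos 134.10°, sin 134.10°) = (17.279, 54.874). JT is perpendicular to TE; with |TE| = 15.8 on the left of JT, E = T + 15.8·(-0.71813, -0.69591) = (5.9327, 43.879). Then |BE| = |E − B| = 44.278.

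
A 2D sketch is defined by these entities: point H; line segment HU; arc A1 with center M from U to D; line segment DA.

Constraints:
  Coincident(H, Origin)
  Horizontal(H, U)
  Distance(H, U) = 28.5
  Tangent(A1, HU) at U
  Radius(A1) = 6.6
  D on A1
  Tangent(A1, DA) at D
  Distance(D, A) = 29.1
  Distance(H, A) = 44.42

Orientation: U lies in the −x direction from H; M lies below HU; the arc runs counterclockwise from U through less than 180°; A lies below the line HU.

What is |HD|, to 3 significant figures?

35.8

H is at the origin; HU is horizontal with |HU| = 28.5 and U on the −x side, so U = (-28.5, 0.00). Since A1 is tangent to HU there, MU ⟂ HU, so M = U + (0, -6.6) = (-28.5, -6.60). Since MD ⟂ DA (tangency), |MA| = √(6.6² + 29.1²) = 29.8 regardless of where D sits on A1. So A lies on both circle(H, 44.42) and circle(M, 29.8); the below-HU intersection is A = (-25.6, -36.3). D is the foot of the tangent from A: D = (-34.8, -8.68).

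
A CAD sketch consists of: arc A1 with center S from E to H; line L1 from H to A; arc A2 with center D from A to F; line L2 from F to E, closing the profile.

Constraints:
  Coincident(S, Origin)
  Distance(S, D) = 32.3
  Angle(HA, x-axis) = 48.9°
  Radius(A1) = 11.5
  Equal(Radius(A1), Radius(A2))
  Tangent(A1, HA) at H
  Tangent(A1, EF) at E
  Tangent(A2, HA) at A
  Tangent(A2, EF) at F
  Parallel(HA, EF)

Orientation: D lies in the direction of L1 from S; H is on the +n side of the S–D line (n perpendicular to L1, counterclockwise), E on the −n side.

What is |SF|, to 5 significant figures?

34.286

The slot axis is L1's direction at 48.9°, so u = (cos 48.9°, sin 48.9°) = (0.65738, 0.75356) and n = (−sin 48.9°, cos 48.9°) = (-0.75356, 0.65738). S is at the origin and D lies 32.3 along u from S, so D = 32.3·u = (21.233, 24.340). Tangency of A1 to both parallel lines with radius 11.5 puts H and E at S ± 11.5·n: H = (-8.6660, 7.5598), E = (8.6660, -7.5598). Equal radii place A and F the same way about D: A = D + 11.5·n = (12.567, 31.900), F = D − 11.5·n = (29.899, 16.780). Then |SF| = |F − S| = 34.286.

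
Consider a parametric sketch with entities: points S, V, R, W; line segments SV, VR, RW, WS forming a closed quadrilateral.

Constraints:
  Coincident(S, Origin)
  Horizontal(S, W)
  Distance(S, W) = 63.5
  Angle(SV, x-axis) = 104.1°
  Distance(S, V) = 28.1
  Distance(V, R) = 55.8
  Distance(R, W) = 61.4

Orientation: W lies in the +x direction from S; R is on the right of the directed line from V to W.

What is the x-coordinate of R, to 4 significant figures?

8.115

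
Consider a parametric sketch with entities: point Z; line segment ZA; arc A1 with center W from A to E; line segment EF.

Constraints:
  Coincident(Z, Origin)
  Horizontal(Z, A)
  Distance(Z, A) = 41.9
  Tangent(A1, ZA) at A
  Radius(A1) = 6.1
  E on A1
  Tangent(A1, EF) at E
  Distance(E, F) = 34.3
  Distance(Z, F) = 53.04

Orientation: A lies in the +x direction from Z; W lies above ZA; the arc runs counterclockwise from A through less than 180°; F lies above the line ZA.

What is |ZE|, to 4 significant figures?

48.29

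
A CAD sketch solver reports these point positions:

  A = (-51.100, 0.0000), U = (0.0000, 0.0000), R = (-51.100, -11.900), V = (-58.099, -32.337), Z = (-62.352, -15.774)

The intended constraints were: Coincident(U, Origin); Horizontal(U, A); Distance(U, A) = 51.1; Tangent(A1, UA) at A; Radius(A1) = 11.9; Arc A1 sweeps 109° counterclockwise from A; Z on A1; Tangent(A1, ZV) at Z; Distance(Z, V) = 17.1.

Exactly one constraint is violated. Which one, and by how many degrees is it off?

Tangent(A1, ZV) at Z — off by 4.60°.

U = (0.00, 0.00) ✓; U.y = 0.00, A.y = 0.00 ✓; |UA| = 51.10 ✓; ∠(RA, AU) = 90.00° ✓; |RA| = 11.90 ✓; bearing(R→Z) − bearing(R→A) = 109.0° ✓; |RZ| = 11.90 ✓; ∠(RZ, ZV) = 94.60° ✗; |ZV| = 17.10 ✓.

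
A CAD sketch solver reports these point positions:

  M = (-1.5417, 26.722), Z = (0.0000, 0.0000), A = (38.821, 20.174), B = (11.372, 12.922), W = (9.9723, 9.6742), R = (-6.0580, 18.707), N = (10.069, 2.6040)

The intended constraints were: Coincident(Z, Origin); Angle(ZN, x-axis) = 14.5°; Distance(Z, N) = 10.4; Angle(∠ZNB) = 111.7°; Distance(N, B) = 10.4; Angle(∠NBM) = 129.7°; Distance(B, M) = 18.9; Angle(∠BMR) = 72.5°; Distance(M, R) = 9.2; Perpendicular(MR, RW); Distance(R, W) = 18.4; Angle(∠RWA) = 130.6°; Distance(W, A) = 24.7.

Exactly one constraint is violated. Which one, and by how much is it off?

Distance(W, A) = 24.7 — off by 6.00.

Z = (0.00, 0.00) ✓; ZN at 14.50° ✓; |ZN| = 10.40 ✓; ∠ZNB = 111.7° ✓; |NB| = 10.40 ✓; ∠NBM = 129.7° ✓; |BM| = 18.90 ✓; ∠BMR = 72.50° ✓; |MR| = 9.200 ✓; ∠(MR, RW) = 90.00° ✓; |RW| = 18.40 ✓; ∠RWA = 130.6° ✓; |WA| = 30.70 ✗.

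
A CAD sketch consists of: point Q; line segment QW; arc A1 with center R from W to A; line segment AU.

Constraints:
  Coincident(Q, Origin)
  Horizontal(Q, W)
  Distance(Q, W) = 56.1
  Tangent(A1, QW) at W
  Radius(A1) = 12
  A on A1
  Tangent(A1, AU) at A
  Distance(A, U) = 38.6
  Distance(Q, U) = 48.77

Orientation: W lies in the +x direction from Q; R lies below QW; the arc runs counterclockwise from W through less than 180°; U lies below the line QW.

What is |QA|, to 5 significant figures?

45.956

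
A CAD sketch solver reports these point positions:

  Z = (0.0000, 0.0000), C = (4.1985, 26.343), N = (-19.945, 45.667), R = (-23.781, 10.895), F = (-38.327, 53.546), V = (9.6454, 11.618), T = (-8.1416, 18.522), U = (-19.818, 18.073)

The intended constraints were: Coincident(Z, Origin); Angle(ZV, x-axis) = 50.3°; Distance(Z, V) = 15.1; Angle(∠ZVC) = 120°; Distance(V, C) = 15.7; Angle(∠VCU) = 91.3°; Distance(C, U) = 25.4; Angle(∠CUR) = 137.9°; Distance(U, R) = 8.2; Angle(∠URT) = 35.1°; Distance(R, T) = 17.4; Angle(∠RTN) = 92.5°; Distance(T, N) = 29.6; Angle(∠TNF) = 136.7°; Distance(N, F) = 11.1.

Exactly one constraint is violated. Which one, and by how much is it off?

Distance(N, F) = 11.1 — off by 8.90.

Z = (0.00, 0.00) ✓; ZV at 50.30° ✓; |ZV| = 15.10 ✓; ∠ZVC = 120.0° ✓; |VC| = 15.70 ✓; ∠VCU = 91.30° ✓; |CU| = 25.40 ✓; ∠CUR = 137.9° ✓; |UR| = 8.199 ✓; ∠URT = 35.10° ✓; |RT| = 17.40 ✓; ∠RTN = 92.50° ✓; |TN| = 29.60 ✓; ∠TNF = 136.7° ✓; |NF| = 20.00 ✗.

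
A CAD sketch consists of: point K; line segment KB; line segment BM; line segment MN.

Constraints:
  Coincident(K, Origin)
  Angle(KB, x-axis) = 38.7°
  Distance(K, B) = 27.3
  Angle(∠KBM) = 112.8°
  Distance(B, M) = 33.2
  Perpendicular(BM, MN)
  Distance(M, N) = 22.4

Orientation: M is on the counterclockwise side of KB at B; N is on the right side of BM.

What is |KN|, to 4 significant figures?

64.65

∠KBM = 112.8°, so BM runs at 38.7° + (180° − 112.8°) = 105.9° from the x-axis; with |BM| = 33.2, M = B + 33.2·(cos 105.9°, sin 105.9°) = (12.21, 49.00). BM ⟂ MN; with |MN| = 22.4 on the right of BM, N = M + 22.4·(0.9617, 0.2740) = (33.75, 55.14). Then |KN| = |N − K| = 64.65.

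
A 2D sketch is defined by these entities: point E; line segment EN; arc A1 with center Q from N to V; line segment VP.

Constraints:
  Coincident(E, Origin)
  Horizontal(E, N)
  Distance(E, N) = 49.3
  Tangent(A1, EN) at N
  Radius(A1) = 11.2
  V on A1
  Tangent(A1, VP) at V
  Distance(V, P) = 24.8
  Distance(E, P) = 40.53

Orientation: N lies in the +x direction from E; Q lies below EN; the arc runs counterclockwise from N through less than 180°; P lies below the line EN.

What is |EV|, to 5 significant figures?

39.703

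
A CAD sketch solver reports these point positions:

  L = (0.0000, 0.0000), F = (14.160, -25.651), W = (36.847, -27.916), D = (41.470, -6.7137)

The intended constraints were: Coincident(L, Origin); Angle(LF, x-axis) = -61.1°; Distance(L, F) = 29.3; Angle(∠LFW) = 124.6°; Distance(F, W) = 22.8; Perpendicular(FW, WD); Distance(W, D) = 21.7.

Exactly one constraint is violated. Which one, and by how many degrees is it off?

Perpendicular(FW, WD) — off by 6.60°.

L = (0.00, 0.00) ✓; LF at -61.10° ✓; |LF| = 29.30 ✓; ∠LFW = 124.6° ✓; |FW| = 22.80 ✓; ∠(FW, WD) = 83.40° ✗; |WD| = 21.70 ✓.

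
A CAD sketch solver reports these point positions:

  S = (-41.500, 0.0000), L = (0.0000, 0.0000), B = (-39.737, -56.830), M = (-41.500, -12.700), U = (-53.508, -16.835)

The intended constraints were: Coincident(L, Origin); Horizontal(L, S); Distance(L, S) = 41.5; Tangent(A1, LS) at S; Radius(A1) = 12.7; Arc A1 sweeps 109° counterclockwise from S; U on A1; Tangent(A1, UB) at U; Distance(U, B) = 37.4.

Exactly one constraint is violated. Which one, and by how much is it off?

Distance(U, B) = 37.4 — off by 4.90.

L = (0.00, 0.00) ✓; L.y = 0.00, S.y = 0.00 ✓; |LS| = 41.50 ✓; ∠(MS, SL) = 90.00° ✓; |MS| = 12.70 ✓; bearing(M→U) − bearing(M→S) = 109.0° ✓; |MU| = 12.70 ✓; ∠(MU, UB) = 90.00° ✓; |UB| = 42.30 ✗.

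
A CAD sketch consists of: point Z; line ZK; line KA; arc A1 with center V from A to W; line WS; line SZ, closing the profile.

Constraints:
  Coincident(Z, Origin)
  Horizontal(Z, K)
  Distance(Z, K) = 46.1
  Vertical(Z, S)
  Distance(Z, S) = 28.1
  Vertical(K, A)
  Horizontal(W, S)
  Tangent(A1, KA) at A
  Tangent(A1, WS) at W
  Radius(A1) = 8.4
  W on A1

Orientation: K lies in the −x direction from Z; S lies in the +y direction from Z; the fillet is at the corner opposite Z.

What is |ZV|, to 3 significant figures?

42.5

Z is at the origin; ZK is horizontal with |ZK| = 46.1 and K on the −x side, so K = (-46.1, 0.00). Z and S share the same x with |ZS| = 28.1 and S on the +y side, so S = (0.00, 28.1). The virtual corner opposite Z is at (-46.1, 28.1). Tangency of A1 to KA means the radius VA is perpendicular to KA and A1 meets WS tangentially, so VW is at right angles to WS, with radius 8.4, so the center V sits 8.4 in from both sides at V = (-37.7, 19.7). Then |ZV| = |V − Z| = 42.5.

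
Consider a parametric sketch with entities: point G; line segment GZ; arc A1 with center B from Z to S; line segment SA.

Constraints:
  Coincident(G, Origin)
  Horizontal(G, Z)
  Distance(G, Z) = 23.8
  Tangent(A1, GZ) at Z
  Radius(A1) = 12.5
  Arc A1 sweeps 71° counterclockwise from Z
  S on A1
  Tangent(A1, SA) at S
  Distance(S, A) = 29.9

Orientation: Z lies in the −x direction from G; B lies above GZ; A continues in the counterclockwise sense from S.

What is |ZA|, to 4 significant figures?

42.56

G is at the origin; G and Z share the same y with |GZ| = 23.8 and Z on the −x side, so Z = (-23.80, 0.000). The tangent condition forces BZ to be normal to GZ, so B = Z + (0, 12.5) = (-23.80, 12.50). On A1, Z sits at bearing -90° from B; a 71° counterclockwise sweep puts S at bearing -19°, so S = B + 12.5·(cos -19°, sin -19°) = (-11.98, 8.430). The tangent condition forces BS to be normal to SA, so SA runs along (−sin -19°, cos -19°); with |SA| = 29.9, A = (-2.247, 36.70). Then |ZA| = |A − Z| = 42.56.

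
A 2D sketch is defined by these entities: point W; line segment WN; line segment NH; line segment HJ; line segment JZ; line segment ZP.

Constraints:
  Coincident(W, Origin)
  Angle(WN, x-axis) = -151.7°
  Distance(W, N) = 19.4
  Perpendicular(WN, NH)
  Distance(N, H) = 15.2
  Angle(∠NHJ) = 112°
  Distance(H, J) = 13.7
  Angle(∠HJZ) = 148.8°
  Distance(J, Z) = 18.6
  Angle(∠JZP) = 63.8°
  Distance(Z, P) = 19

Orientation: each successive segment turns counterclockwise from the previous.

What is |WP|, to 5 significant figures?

1.9828

W is at the origin; WN runs at -151.7° with length 19.4, so N = (-17.081, -9.1973). The perpendicularity gives NH at right angles to WN, so NH runs at -61.700°; with |NH| = 15.2, H = (-9.8751, -22.581). ∠NHJ = 112.0° gives HJ at 6.3000° from the x-axis; with |HJ| = 13.7, J = (3.7421, -21.077). ∠HJZ = 148.8° gives JZ at 37.500° from the x-axis; with |JZ| = 18.6, Z = (18.499, -9.7542). ∠JZP = 63.8° gives ZP at 153.70° from the x-axis; with |ZP| = 19.0, P = (1.4653, -1.3359). Then |WP| = |P − W| = 1.9828.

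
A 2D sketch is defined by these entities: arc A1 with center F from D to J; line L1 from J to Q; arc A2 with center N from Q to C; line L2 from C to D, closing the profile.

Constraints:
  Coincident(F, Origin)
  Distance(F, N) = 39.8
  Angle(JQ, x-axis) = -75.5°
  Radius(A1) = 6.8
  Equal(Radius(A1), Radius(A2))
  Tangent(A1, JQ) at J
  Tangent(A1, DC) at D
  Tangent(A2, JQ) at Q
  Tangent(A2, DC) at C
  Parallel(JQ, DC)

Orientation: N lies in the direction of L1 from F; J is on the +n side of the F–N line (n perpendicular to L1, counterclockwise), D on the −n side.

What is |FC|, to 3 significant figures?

40.4

Tangency of A1 to both parallel lines with radius 6.8 puts J and D at F ± 6.8·n: J = (6.58, 1.70), D = (-6.58, -1.70). Equal radii place Q and C the same way about N: Q = N + 6.8·n = (16.5, -36.8), C = N − 6.8·n = (3.38, -40.2). Then |FC| = |C − F| = 40.4.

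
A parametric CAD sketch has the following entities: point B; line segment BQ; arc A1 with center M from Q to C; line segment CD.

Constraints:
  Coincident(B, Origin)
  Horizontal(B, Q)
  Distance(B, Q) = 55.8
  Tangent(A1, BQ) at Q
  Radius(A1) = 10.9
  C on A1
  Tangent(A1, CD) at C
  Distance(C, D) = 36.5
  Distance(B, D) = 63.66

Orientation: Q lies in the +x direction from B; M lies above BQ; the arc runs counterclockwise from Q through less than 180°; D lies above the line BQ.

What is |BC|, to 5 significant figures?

66.892

Checks: B = (0.00, 0.00) ✓; |BQ| = 55.80 ✓; |MC| = 10.90 ✓; ∠(MC, CD) = 90.00° ✓; |CD| = 36.50 ✓; |BD| = 63.66 ✓.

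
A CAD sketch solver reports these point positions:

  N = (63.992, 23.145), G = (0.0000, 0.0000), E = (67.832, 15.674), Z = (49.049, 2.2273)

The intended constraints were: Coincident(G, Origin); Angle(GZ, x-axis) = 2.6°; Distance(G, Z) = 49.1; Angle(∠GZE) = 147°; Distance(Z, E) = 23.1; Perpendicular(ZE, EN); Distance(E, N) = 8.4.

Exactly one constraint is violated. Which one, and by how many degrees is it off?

Perpendicular(ZE, EN) — off by 8.40°.

G = (0.00, 0.00) ✓; GZ at 2.600° ✓; |GZ| = 49.10 ✓; ∠GZE = 147.0° ✓; |ZE| = 23.10 ✓; ∠(ZE, EN) = 81.60° ✗; |EN| = 8.400 ✓.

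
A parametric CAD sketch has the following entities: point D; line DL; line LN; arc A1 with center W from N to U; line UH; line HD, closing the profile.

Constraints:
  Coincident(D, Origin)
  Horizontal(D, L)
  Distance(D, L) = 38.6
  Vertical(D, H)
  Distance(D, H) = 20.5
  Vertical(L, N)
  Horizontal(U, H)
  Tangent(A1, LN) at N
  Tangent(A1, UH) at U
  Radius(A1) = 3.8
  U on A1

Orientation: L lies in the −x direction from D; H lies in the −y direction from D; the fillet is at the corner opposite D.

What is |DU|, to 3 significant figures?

40.4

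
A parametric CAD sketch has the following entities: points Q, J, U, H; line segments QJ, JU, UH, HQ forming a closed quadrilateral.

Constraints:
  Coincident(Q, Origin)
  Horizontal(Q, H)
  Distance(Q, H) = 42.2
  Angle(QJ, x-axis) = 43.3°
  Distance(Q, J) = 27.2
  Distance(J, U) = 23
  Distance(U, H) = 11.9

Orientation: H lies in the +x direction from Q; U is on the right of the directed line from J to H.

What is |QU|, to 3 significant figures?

30.5

Checks: |JU| = 23.00 ✓; |UH| = 11.90 ✓.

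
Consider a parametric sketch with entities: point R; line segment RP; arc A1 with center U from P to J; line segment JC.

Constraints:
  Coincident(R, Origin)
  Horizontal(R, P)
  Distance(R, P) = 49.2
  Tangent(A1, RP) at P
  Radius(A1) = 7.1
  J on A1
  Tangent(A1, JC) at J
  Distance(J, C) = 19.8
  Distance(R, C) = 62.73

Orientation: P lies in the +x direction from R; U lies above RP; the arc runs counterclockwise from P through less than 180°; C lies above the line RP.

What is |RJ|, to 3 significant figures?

56.7

Checks: R = (0.00, 0.00) ✓; |UJ| = 7.100 ✓; ∠(UJ, JC) = 90.00° ✓; |JC| = 19.80 ✓; |RC| = 62.73 ✓.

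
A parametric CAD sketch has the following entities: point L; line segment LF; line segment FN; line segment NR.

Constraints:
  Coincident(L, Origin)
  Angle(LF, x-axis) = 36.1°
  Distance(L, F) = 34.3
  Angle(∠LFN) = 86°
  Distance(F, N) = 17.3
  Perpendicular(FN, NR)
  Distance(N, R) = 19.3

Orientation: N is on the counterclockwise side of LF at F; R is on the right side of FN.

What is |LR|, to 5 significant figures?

55.554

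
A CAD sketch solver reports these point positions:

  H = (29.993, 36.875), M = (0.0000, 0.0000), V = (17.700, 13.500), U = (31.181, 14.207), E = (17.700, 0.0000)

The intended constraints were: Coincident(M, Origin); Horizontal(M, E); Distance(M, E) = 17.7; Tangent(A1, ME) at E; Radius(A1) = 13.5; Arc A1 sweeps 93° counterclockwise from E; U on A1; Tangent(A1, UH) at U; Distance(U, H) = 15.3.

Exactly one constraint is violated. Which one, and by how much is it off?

Distance(U, H) = 15.3 — off by 7.40.

M = (0.00, 0.00) ✓; M.y = 0.00, E.y = 0.00 ✓; |ME| = 17.70 ✓; ∠(VE, EM) = 90.00° ✓; |VE| = 13.50 ✓; bearing(V→U) − bearing(V→E) = 93.00° ✓; |VU| = 13.50 ✓; ∠(VU, UH) = 90.00° ✓; |UH| = 22.70 ✗.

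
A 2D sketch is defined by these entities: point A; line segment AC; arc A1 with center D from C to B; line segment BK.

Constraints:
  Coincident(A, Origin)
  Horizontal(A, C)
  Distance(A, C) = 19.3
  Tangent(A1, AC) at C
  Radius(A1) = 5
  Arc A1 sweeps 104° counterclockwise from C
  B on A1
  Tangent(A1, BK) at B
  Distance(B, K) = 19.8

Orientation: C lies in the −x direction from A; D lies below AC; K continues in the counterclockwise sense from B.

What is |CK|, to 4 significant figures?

25.42

A is at the origin; A and C share the same y with |AC| = 19.3 and C on the −x side, so C = (-19.30, 0.000). A1 meets AC tangentially, so DC is at right angles to AC, so D = C + (0, -5) = (-19.30, -5.000). On A1, C sits at bearing 90° from D; a 104° counterclockwise sweep puts B at bearing 194°, so B = D + 5.0·(cos 194°, sin 194°) = (-24.15, -6.210). Since A1 is tangent to BK there, DB ⟂ BK, so BK runs along (−sin 194°, cos 194°); with |BK| = 19.8, K = (-19.36, -25.42). Then |CK| = |K − C| = 25.42.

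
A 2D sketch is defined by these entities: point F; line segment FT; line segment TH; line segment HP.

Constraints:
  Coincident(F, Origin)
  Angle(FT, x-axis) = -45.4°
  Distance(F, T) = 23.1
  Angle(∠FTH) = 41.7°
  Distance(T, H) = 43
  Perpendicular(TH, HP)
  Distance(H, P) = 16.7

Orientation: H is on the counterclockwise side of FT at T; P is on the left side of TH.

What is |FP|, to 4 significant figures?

25.79

F is at the origin; FT runs at -45.4° with length 23.1, so T = 23.1·(cos -45.4°, sin -45.4°) = (16.22, -16.45). ∠FTH = 41.7°, so TH runs at -45.4° + (180° − 41.7°) = 92.90° from the x-axis; with |TH| = 43.0, H = T + 43.0·(cos 92.90°, sin 92.90°) = (14.04, 26.50). TH is perpendicular to HP; with |HP| = 16.7 on the left of TH, P = H + 16.7·(-0.9987, -0.05059) = (-2.634, 25.65). Then |FP| = |P − F| = 25.79.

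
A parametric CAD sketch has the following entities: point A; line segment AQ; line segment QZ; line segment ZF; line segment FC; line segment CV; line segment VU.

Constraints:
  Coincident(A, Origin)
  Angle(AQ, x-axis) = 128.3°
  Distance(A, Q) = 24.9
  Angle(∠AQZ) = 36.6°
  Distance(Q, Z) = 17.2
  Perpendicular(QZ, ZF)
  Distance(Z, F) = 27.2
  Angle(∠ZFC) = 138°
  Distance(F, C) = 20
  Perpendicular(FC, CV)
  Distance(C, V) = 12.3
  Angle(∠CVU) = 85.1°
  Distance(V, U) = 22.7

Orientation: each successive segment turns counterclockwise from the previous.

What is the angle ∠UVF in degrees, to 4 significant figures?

26.69°

FC ⟂ CV, so CV runs at 133.7°; with |CV| = 12.3, V = (18.23, 25.87). ∠CVU = 85.1° gives VU at -131.4° from the x-axis; with |VU| = 22.7, U = (3.215, 8.838). Then cos ∠UVF = VU·VF / (|VU||VF|), giving 26.69°.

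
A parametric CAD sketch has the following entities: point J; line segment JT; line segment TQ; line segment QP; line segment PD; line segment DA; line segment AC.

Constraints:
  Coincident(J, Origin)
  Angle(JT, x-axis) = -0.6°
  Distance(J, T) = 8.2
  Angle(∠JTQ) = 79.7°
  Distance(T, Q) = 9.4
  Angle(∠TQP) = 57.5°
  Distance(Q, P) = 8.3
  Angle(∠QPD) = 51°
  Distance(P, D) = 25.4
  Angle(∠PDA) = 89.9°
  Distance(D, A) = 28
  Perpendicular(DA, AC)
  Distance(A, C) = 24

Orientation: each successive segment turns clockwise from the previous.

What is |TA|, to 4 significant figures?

34.96

∠QPD = 51.0° gives PD at 7.600° from the x-axis; with |PD| = 25.4, D = (25.57, -0.2541). ∠PDA = 89.9° gives DA at -82.50° from the x-axis; with |DA| = 28.0, A = (29.22, -28.01). Then |TA| = |A − T| = 34.96.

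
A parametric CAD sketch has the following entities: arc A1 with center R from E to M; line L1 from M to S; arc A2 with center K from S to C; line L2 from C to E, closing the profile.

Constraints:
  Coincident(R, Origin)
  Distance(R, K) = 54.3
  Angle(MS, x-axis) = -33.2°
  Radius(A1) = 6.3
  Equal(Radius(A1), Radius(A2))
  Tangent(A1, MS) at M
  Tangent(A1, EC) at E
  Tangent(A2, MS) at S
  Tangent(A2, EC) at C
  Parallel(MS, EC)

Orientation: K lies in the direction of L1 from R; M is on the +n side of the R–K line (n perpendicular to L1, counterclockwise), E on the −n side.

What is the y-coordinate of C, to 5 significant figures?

-35.004

The slot axis is L1's direction at -33.2°, so u = (cos -33.2°, sin -33.2°) = (0.83676, -0.54756) and n = (−sin -33.2°, cos -33.2°) = (0.54756, 0.83676). R is at the origin and K lies 54.3 along u from R, so K = 54.3·u = (45.436, -29.733). Tangency of A1 to both parallel lines with radius 6.3 puts M and E at R ± 6.3·n: M = (3.4496, 5.2716), E = (-3.4496, -5.2716). Equal radii place S and C the same way about K: S = K + 6.3·n = (48.886, -24.461), C = K − 6.3·n = (41.987, -35.004). So C.y = -35.004.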